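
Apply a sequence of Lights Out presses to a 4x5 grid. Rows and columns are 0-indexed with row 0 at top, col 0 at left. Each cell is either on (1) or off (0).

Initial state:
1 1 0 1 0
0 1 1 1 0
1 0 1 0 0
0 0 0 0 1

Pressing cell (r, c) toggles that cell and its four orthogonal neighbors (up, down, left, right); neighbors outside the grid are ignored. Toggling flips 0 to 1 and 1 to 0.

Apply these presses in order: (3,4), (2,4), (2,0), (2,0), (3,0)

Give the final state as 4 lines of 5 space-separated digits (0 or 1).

After press 1 at (3,4):
1 1 0 1 0
0 1 1 1 0
1 0 1 0 1
0 0 0 1 0

After press 2 at (2,4):
1 1 0 1 0
0 1 1 1 1
1 0 1 1 0
0 0 0 1 1

After press 3 at (2,0):
1 1 0 1 0
1 1 1 1 1
0 1 1 1 0
1 0 0 1 1

After press 4 at (2,0):
1 1 0 1 0
0 1 1 1 1
1 0 1 1 0
0 0 0 1 1

After press 5 at (3,0):
1 1 0 1 0
0 1 1 1 1
0 0 1 1 0
1 1 0 1 1

Answer: 1 1 0 1 0
0 1 1 1 1
0 0 1 1 0
1 1 0 1 1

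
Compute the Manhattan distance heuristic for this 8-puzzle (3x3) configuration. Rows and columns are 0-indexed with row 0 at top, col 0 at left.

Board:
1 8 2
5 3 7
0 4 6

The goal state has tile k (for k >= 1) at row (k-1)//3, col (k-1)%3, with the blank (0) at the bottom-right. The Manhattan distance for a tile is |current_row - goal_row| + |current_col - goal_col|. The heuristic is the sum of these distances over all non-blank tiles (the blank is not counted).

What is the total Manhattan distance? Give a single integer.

Answer: 12

Derivation:
Tile 1: (0,0)->(0,0) = 0
Tile 8: (0,1)->(2,1) = 2
Tile 2: (0,2)->(0,1) = 1
Tile 5: (1,0)->(1,1) = 1
Tile 3: (1,1)->(0,2) = 2
Tile 7: (1,2)->(2,0) = 3
Tile 4: (2,1)->(1,0) = 2
Tile 6: (2,2)->(1,2) = 1
Sum: 0 + 2 + 1 + 1 + 2 + 3 + 2 + 1 = 12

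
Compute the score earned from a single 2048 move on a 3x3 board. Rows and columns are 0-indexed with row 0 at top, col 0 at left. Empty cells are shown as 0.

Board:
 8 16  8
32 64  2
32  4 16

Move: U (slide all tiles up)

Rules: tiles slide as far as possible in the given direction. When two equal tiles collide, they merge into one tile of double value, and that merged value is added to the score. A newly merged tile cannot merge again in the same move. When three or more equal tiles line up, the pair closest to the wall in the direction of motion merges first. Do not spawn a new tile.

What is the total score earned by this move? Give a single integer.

Slide up:
col 0: [8, 32, 32] -> [8, 64, 0]  score +64 (running 64)
col 1: [16, 64, 4] -> [16, 64, 4]  score +0 (running 64)
col 2: [8, 2, 16] -> [8, 2, 16]  score +0 (running 64)
Board after move:
 8 16  8
64 64  2
 0  4 16

Answer: 64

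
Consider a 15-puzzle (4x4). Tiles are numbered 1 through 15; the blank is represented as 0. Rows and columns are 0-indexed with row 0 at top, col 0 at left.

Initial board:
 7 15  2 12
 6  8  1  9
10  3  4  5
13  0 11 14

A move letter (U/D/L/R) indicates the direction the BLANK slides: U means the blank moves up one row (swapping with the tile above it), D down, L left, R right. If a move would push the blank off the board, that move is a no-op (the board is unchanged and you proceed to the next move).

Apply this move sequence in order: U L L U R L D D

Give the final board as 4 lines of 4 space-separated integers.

Answer:  7 15  2 12
 6  8  1  9
13 10  4  5
 0  3 11 14

Derivation:
After move 1 (U):
 7 15  2 12
 6  8  1  9
10  0  4  5
13  3 11 14

After move 2 (L):
 7 15  2 12
 6  8  1  9
 0 10  4  5
13  3 11 14

After move 3 (L):
 7 15  2 12
 6  8  1  9
 0 10  4  5
13  3 11 14

After move 4 (U):
 7 15  2 12
 0  8  1  9
 6 10  4  5
13  3 11 14

After move 5 (R):
 7 15  2 12
 8  0  1  9
 6 10  4  5
13  3 11 14

After move 6 (L):
 7 15  2 12
 0  8  1  9
 6 10  4  5
13  3 11 14

After move 7 (D):
 7 15  2 12
 6  8  1  9
 0 10  4  5
13  3 11 14

After move 8 (D):
 7 15  2 12
 6  8  1  9
13 10  4  5
 0  3 11 14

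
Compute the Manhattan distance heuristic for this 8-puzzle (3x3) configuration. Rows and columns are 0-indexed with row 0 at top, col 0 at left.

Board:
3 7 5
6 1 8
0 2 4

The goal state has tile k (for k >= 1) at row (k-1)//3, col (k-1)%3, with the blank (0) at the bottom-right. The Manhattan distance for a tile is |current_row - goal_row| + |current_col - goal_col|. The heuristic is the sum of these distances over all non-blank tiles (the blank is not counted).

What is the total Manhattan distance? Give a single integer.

Tile 3: (0,0)->(0,2) = 2
Tile 7: (0,1)->(2,0) = 3
Tile 5: (0,2)->(1,1) = 2
Tile 6: (1,0)->(1,2) = 2
Tile 1: (1,1)->(0,0) = 2
Tile 8: (1,2)->(2,1) = 2
Tile 2: (2,1)->(0,1) = 2
Tile 4: (2,2)->(1,0) = 3
Sum: 2 + 3 + 2 + 2 + 2 + 2 + 2 + 3 = 18

Answer: 18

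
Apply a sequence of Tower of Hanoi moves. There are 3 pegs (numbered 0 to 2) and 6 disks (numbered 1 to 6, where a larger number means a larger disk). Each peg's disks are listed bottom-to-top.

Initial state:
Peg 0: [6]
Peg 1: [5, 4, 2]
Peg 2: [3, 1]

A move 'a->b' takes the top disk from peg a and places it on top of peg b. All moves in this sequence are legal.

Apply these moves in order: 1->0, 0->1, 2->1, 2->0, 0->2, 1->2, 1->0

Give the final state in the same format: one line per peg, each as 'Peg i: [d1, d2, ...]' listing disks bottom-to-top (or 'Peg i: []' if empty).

Answer: Peg 0: [6, 2]
Peg 1: [5, 4]
Peg 2: [3, 1]

Derivation:
After move 1 (1->0):
Peg 0: [6, 2]
Peg 1: [5, 4]
Peg 2: [3, 1]

After move 2 (0->1):
Peg 0: [6]
Peg 1: [5, 4, 2]
Peg 2: [3, 1]

After move 3 (2->1):
Peg 0: [6]
Peg 1: [5, 4, 2, 1]
Peg 2: [3]

After move 4 (2->0):
Peg 0: [6, 3]
Peg 1: [5, 4, 2, 1]
Peg 2: []

After move 5 (0->2):
Peg 0: [6]
Peg 1: [5, 4, 2, 1]
Peg 2: [3]

After move 6 (1->2):
Peg 0: [6]
Peg 1: [5, 4, 2]
Peg 2: [3, 1]

After move 7 (1->0):
Peg 0: [6, 2]
Peg 1: [5, 4]
Peg 2: [3, 1]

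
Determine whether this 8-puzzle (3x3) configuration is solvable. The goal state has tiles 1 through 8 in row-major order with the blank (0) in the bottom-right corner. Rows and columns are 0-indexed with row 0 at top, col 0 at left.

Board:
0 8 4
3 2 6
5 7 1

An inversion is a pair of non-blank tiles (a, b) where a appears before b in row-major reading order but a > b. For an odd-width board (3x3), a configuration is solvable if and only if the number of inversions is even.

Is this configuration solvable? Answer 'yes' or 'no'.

Answer: no

Derivation:
Inversions (pairs i<j in row-major order where tile[i] > tile[j] > 0): 17
17 is odd, so the puzzle is not solvable.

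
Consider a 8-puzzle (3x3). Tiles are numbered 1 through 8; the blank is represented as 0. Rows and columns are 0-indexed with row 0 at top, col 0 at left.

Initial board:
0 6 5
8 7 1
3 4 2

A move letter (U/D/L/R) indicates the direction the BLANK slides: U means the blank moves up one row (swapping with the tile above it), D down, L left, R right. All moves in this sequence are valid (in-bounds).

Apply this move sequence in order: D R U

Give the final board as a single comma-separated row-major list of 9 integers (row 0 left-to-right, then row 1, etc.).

After move 1 (D):
8 6 5
0 7 1
3 4 2

After move 2 (R):
8 6 5
7 0 1
3 4 2

After move 3 (U):
8 0 5
7 6 1
3 4 2

Answer: 8, 0, 5, 7, 6, 1, 3, 4, 2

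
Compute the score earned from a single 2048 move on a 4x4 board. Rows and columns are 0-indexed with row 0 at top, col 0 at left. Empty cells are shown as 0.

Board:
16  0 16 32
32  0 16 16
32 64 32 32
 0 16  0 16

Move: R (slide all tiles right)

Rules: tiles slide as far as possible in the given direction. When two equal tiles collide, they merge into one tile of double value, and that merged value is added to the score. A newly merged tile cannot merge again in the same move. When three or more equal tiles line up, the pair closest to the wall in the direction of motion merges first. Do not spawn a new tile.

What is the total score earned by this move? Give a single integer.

Answer: 160

Derivation:
Slide right:
row 0: [16, 0, 16, 32] -> [0, 0, 32, 32]  score +32 (running 32)
row 1: [32, 0, 16, 16] -> [0, 0, 32, 32]  score +32 (running 64)
row 2: [32, 64, 32, 32] -> [0, 32, 64, 64]  score +64 (running 128)
row 3: [0, 16, 0, 16] -> [0, 0, 0, 32]  score +32 (running 160)
Board after move:
 0  0 32 32
 0  0 32 32
 0 32 64 64
 0  0  0 32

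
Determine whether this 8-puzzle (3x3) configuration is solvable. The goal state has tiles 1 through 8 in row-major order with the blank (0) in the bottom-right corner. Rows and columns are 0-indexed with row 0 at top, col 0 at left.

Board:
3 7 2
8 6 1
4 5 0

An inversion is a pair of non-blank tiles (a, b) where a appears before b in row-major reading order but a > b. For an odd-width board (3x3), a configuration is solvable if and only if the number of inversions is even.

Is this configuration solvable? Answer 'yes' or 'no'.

Inversions (pairs i<j in row-major order where tile[i] > tile[j] > 0): 15
15 is odd, so the puzzle is not solvable.

Answer: no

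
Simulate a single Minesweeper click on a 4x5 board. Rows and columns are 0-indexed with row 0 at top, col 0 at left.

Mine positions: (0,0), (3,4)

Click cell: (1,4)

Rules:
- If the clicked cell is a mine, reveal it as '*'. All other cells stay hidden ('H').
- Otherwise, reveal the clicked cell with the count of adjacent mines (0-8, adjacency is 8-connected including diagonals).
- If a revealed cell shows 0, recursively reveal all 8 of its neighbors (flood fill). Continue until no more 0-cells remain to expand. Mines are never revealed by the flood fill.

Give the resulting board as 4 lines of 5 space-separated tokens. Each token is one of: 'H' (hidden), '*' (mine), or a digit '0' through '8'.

H 1 0 0 0
1 1 0 0 0
0 0 0 1 1
0 0 0 1 H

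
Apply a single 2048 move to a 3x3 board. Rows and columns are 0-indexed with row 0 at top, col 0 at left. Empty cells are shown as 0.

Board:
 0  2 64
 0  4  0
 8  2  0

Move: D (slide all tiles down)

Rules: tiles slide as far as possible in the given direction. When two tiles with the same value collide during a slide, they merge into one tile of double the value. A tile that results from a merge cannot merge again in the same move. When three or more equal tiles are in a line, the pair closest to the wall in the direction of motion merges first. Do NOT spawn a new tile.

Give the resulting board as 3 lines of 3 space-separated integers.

Answer:  0  2  0
 0  4  0
 8  2 64

Derivation:
Slide down:
col 0: [0, 0, 8] -> [0, 0, 8]
col 1: [2, 4, 2] -> [2, 4, 2]
col 2: [64, 0, 0] -> [0, 0, 64]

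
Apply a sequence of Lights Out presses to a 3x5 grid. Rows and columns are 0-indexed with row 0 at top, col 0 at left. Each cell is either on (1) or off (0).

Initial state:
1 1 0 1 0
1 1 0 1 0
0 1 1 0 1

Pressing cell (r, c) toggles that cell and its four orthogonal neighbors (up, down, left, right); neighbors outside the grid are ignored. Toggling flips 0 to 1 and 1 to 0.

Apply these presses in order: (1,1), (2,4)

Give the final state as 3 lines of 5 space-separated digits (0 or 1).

Answer: 1 0 0 1 0
0 0 1 1 1
0 0 1 1 0

Derivation:
After press 1 at (1,1):
1 0 0 1 0
0 0 1 1 0
0 0 1 0 1

After press 2 at (2,4):
1 0 0 1 0
0 0 1 1 1
0 0 1 1 0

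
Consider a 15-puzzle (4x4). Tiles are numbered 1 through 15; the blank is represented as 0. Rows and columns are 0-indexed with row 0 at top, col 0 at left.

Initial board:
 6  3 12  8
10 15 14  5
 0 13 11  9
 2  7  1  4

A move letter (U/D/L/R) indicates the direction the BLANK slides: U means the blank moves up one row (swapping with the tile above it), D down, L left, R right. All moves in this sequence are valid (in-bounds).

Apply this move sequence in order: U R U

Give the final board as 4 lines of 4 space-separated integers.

Answer:  6  0 12  8
15  3 14  5
10 13 11  9
 2  7  1  4

Derivation:
After move 1 (U):
 6  3 12  8
 0 15 14  5
10 13 11  9
 2  7  1  4

After move 2 (R):
 6  3 12  8
15  0 14  5
10 13 11  9
 2  7  1  4

After move 3 (U):
 6  0 12  8
15  3 14  5
10 13 11  9
 2  7  1  4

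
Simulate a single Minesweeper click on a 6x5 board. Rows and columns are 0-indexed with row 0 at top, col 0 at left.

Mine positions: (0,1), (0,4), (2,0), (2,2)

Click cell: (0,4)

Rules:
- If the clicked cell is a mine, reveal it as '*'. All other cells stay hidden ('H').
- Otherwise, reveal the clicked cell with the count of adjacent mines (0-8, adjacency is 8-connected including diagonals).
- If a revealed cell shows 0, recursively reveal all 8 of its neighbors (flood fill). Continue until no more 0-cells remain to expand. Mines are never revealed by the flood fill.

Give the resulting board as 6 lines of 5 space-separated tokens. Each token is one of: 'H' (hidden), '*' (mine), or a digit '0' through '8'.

H H H H *
H H H H H
H H H H H
H H H H H
H H H H H
H H H H H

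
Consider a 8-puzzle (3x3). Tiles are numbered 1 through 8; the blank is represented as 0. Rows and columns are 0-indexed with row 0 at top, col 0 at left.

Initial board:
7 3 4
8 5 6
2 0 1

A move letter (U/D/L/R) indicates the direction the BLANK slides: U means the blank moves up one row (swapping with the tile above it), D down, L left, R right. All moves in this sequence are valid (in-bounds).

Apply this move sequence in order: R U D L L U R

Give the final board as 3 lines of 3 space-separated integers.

Answer: 7 3 4
5 0 6
8 2 1

Derivation:
After move 1 (R):
7 3 4
8 5 6
2 1 0

After move 2 (U):
7 3 4
8 5 0
2 1 6

After move 3 (D):
7 3 4
8 5 6
2 1 0

After move 4 (L):
7 3 4
8 5 6
2 0 1

After move 5 (L):
7 3 4
8 5 6
0 2 1

After move 6 (U):
7 3 4
0 5 6
8 2 1

After move 7 (R):
7 3 4
5 0 6
8 2 1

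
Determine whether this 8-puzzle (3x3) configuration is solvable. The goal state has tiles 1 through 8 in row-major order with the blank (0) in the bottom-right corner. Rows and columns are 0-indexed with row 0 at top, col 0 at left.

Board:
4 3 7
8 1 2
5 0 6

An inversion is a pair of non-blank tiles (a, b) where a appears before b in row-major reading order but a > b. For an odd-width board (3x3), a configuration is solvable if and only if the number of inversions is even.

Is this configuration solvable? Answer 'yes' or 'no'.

Answer: no

Derivation:
Inversions (pairs i<j in row-major order where tile[i] > tile[j] > 0): 13
13 is odd, so the puzzle is not solvable.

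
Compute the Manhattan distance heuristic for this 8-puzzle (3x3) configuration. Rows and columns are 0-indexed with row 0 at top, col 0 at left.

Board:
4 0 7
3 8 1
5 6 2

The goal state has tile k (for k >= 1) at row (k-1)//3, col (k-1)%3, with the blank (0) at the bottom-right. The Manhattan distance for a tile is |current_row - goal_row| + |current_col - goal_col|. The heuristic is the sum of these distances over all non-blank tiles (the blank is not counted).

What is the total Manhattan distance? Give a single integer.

Tile 4: at (0,0), goal (1,0), distance |0-1|+|0-0| = 1
Tile 7: at (0,2), goal (2,0), distance |0-2|+|2-0| = 4
Tile 3: at (1,0), goal (0,2), distance |1-0|+|0-2| = 3
Tile 8: at (1,1), goal (2,1), distance |1-2|+|1-1| = 1
Tile 1: at (1,2), goal (0,0), distance |1-0|+|2-0| = 3
Tile 5: at (2,0), goal (1,1), distance |2-1|+|0-1| = 2
Tile 6: at (2,1), goal (1,2), distance |2-1|+|1-2| = 2
Tile 2: at (2,2), goal (0,1), distance |2-0|+|2-1| = 3
Sum: 1 + 4 + 3 + 1 + 3 + 2 + 2 + 3 = 19

Answer: 19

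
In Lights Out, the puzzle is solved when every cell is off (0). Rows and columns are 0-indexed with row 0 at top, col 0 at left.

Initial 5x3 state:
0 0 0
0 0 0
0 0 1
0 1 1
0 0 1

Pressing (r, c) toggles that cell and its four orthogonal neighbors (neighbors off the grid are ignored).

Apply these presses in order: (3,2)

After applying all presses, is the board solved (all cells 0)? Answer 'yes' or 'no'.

Answer: yes

Derivation:
After press 1 at (3,2):
0 0 0
0 0 0
0 0 0
0 0 0
0 0 0

Lights still on: 0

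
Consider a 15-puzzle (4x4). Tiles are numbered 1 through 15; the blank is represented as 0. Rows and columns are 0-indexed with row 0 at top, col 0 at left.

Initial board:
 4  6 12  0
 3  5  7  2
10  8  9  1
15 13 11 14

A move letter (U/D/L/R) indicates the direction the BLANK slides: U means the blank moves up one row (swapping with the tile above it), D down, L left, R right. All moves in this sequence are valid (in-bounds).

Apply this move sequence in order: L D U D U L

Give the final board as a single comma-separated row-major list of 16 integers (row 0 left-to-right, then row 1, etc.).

After move 1 (L):
 4  6  0 12
 3  5  7  2
10  8  9  1
15 13 11 14

After move 2 (D):
 4  6  7 12
 3  5  0  2
10  8  9  1
15 13 11 14

After move 3 (U):
 4  6  0 12
 3  5  7  2
10  8  9  1
15 13 11 14

After move 4 (D):
 4  6  7 12
 3  5  0  2
10  8  9  1
15 13 11 14

After move 5 (U):
 4  6  0 12
 3  5  7  2
10  8  9  1
15 13 11 14

After move 6 (L):
 4  0  6 12
 3  5  7  2
10  8  9  1
15 13 11 14

Answer: 4, 0, 6, 12, 3, 5, 7, 2, 10, 8, 9, 1, 15, 13, 11, 14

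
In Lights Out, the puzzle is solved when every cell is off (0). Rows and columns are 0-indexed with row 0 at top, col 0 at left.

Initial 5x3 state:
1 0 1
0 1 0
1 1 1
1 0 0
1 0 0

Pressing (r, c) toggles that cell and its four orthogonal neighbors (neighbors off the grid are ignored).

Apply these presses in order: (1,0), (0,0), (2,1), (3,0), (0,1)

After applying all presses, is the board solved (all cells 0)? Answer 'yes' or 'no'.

Answer: yes

Derivation:
After press 1 at (1,0):
0 0 1
1 0 0
0 1 1
1 0 0
1 0 0

After press 2 at (0,0):
1 1 1
0 0 0
0 1 1
1 0 0
1 0 0

After press 3 at (2,1):
1 1 1
0 1 0
1 0 0
1 1 0
1 0 0

After press 4 at (3,0):
1 1 1
0 1 0
0 0 0
0 0 0
0 0 0

After press 5 at (0,1):
0 0 0
0 0 0
0 0 0
0 0 0
0 0 0

Lights still on: 0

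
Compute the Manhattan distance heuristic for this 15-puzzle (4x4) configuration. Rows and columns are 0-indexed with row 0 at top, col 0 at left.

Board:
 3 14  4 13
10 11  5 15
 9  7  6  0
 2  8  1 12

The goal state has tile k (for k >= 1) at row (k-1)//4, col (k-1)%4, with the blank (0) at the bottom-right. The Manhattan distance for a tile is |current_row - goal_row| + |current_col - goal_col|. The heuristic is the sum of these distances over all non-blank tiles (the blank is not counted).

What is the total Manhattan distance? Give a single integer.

Answer: 39

Derivation:
Tile 3: (0,0)->(0,2) = 2
Tile 14: (0,1)->(3,1) = 3
Tile 4: (0,2)->(0,3) = 1
Tile 13: (0,3)->(3,0) = 6
Tile 10: (1,0)->(2,1) = 2
Tile 11: (1,1)->(2,2) = 2
Tile 5: (1,2)->(1,0) = 2
Tile 15: (1,3)->(3,2) = 3
Tile 9: (2,0)->(2,0) = 0
Tile 7: (2,1)->(1,2) = 2
Tile 6: (2,2)->(1,1) = 2
Tile 2: (3,0)->(0,1) = 4
Tile 8: (3,1)->(1,3) = 4
Tile 1: (3,2)->(0,0) = 5
Tile 12: (3,3)->(2,3) = 1
Sum: 2 + 3 + 1 + 6 + 2 + 2 + 2 + 3 + 0 + 2 + 2 + 4 + 4 + 5 + 1 = 39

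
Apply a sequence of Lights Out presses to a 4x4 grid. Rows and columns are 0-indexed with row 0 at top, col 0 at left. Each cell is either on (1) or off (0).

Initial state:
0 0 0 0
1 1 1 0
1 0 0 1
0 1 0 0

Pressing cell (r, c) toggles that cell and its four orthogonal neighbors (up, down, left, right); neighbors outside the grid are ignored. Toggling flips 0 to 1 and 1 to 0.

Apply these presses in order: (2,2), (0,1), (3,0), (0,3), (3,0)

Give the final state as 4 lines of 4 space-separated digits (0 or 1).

Answer: 1 1 0 1
1 0 0 1
1 1 1 0
0 1 1 0

Derivation:
After press 1 at (2,2):
0 0 0 0
1 1 0 0
1 1 1 0
0 1 1 0

After press 2 at (0,1):
1 1 1 0
1 0 0 0
1 1 1 0
0 1 1 0

After press 3 at (3,0):
1 1 1 0
1 0 0 0
0 1 1 0
1 0 1 0

After press 4 at (0,3):
1 1 0 1
1 0 0 1
0 1 1 0
1 0 1 0

After press 5 at (3,0):
1 1 0 1
1 0 0 1
1 1 1 0
0 1 1 0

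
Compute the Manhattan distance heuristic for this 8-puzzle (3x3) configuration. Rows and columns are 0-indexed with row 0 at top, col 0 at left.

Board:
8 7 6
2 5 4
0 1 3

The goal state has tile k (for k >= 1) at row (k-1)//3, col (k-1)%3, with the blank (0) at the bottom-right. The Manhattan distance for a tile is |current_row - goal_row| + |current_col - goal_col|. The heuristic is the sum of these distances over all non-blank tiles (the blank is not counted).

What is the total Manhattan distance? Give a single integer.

Tile 8: (0,0)->(2,1) = 3
Tile 7: (0,1)->(2,0) = 3
Tile 6: (0,2)->(1,2) = 1
Tile 2: (1,0)->(0,1) = 2
Tile 5: (1,1)->(1,1) = 0
Tile 4: (1,2)->(1,0) = 2
Tile 1: (2,1)->(0,0) = 3
Tile 3: (2,2)->(0,2) = 2
Sum: 3 + 3 + 1 + 2 + 0 + 2 + 3 + 2 = 16

Answer: 16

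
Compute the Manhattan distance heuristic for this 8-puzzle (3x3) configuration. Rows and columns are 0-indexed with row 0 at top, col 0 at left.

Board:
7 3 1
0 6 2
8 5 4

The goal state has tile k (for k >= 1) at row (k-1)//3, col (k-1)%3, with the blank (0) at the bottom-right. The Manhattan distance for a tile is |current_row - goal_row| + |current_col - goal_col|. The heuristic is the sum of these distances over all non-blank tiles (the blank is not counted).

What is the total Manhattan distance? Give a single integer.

Tile 7: at (0,0), goal (2,0), distance |0-2|+|0-0| = 2
Tile 3: at (0,1), goal (0,2), distance |0-0|+|1-2| = 1
Tile 1: at (0,2), goal (0,0), distance |0-0|+|2-0| = 2
Tile 6: at (1,1), goal (1,2), distance |1-1|+|1-2| = 1
Tile 2: at (1,2), goal (0,1), distance |1-0|+|2-1| = 2
Tile 8: at (2,0), goal (2,1), distance |2-2|+|0-1| = 1
Tile 5: at (2,1), goal (1,1), distance |2-1|+|1-1| = 1
Tile 4: at (2,2), goal (1,0), distance |2-1|+|2-0| = 3
Sum: 2 + 1 + 2 + 1 + 2 + 1 + 1 + 3 = 13

Answer: 13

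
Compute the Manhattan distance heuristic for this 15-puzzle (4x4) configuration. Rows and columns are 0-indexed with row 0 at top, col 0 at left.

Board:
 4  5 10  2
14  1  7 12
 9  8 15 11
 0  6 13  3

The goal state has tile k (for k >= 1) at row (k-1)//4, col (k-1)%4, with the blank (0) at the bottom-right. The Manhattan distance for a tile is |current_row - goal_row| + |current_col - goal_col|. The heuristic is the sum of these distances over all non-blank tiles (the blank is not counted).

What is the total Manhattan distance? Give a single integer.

Answer: 29

Derivation:
Tile 4: (0,0)->(0,3) = 3
Tile 5: (0,1)->(1,0) = 2
Tile 10: (0,2)->(2,1) = 3
Tile 2: (0,3)->(0,1) = 2
Tile 14: (1,0)->(3,1) = 3
Tile 1: (1,1)->(0,0) = 2
Tile 7: (1,2)->(1,2) = 0
Tile 12: (1,3)->(2,3) = 1
Tile 9: (2,0)->(2,0) = 0
Tile 8: (2,1)->(1,3) = 3
Tile 15: (2,2)->(3,2) = 1
Tile 11: (2,3)->(2,2) = 1
Tile 6: (3,1)->(1,1) = 2
Tile 13: (3,2)->(3,0) = 2
Tile 3: (3,3)->(0,2) = 4
Sum: 3 + 2 + 3 + 2 + 3 + 2 + 0 + 1 + 0 + 3 + 1 + 1 + 2 + 2 + 4 = 29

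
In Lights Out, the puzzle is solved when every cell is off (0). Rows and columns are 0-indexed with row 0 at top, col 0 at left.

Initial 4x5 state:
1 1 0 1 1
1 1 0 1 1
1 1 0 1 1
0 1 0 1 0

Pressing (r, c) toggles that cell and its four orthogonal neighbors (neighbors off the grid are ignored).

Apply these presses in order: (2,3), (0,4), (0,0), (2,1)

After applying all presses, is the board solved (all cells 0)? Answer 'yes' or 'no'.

Answer: yes

Derivation:
After press 1 at (2,3):
1 1 0 1 1
1 1 0 0 1
1 1 1 0 0
0 1 0 0 0

After press 2 at (0,4):
1 1 0 0 0
1 1 0 0 0
1 1 1 0 0
0 1 0 0 0

After press 3 at (0,0):
0 0 0 0 0
0 1 0 0 0
1 1 1 0 0
0 1 0 0 0

After press 4 at (2,1):
0 0 0 0 0
0 0 0 0 0
0 0 0 0 0
0 0 0 0 0

Lights still on: 0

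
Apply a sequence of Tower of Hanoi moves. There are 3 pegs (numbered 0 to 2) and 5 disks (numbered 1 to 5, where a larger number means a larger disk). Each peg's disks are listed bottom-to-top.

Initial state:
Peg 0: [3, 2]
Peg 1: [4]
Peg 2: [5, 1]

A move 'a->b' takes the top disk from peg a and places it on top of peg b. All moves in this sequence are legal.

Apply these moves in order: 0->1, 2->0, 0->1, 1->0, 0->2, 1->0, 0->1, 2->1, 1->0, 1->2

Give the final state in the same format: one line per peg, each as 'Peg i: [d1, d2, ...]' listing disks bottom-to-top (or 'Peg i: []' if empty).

After move 1 (0->1):
Peg 0: [3]
Peg 1: [4, 2]
Peg 2: [5, 1]

After move 2 (2->0):
Peg 0: [3, 1]
Peg 1: [4, 2]
Peg 2: [5]

After move 3 (0->1):
Peg 0: [3]
Peg 1: [4, 2, 1]
Peg 2: [5]

After move 4 (1->0):
Peg 0: [3, 1]
Peg 1: [4, 2]
Peg 2: [5]

After move 5 (0->2):
Peg 0: [3]
Peg 1: [4, 2]
Peg 2: [5, 1]

After move 6 (1->0):
Peg 0: [3, 2]
Peg 1: [4]
Peg 2: [5, 1]

After move 7 (0->1):
Peg 0: [3]
Peg 1: [4, 2]
Peg 2: [5, 1]

After move 8 (2->1):
Peg 0: [3]
Peg 1: [4, 2, 1]
Peg 2: [5]

After move 9 (1->0):
Peg 0: [3, 1]
Peg 1: [4, 2]
Peg 2: [5]

After move 10 (1->2):
Peg 0: [3, 1]
Peg 1: [4]
Peg 2: [5, 2]

Answer: Peg 0: [3, 1]
Peg 1: [4]
Peg 2: [5, 2]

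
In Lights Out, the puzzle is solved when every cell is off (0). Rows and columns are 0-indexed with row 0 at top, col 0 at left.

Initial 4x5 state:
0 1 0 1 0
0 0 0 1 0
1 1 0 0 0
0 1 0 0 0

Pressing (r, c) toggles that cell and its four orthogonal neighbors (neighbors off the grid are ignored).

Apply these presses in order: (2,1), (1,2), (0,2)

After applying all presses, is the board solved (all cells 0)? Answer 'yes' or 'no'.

Answer: yes

Derivation:
After press 1 at (2,1):
0 1 0 1 0
0 1 0 1 0
0 0 1 0 0
0 0 0 0 0

After press 2 at (1,2):
0 1 1 1 0
0 0 1 0 0
0 0 0 0 0
0 0 0 0 0

After press 3 at (0,2):
0 0 0 0 0
0 0 0 0 0
0 0 0 0 0
0 0 0 0 0

Lights still on: 0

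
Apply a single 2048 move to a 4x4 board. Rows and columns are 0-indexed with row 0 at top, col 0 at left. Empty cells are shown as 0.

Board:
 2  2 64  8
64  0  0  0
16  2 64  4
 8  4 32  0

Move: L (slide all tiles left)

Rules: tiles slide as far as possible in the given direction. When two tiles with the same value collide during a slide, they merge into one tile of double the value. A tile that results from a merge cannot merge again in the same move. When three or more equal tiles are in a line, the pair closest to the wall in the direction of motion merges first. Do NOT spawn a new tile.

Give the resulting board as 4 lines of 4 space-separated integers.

Slide left:
row 0: [2, 2, 64, 8] -> [4, 64, 8, 0]
row 1: [64, 0, 0, 0] -> [64, 0, 0, 0]
row 2: [16, 2, 64, 4] -> [16, 2, 64, 4]
row 3: [8, 4, 32, 0] -> [8, 4, 32, 0]

Answer:  4 64  8  0
64  0  0  0
16  2 64  4
 8  4 32  0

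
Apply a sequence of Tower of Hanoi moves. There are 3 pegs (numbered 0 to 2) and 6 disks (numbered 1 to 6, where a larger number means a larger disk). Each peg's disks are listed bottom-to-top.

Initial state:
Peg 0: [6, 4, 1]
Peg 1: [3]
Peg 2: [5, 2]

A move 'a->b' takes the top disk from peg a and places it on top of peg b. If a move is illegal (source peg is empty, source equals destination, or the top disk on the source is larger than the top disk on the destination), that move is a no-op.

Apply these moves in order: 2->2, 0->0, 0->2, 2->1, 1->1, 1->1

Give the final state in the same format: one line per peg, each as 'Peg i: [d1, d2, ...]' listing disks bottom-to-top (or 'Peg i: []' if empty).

Answer: Peg 0: [6, 4]
Peg 1: [3, 1]
Peg 2: [5, 2]

Derivation:
After move 1 (2->2):
Peg 0: [6, 4, 1]
Peg 1: [3]
Peg 2: [5, 2]

After move 2 (0->0):
Peg 0: [6, 4, 1]
Peg 1: [3]
Peg 2: [5, 2]

After move 3 (0->2):
Peg 0: [6, 4]
Peg 1: [3]
Peg 2: [5, 2, 1]

After move 4 (2->1):
Peg 0: [6, 4]
Peg 1: [3, 1]
Peg 2: [5, 2]

After move 5 (1->1):
Peg 0: [6, 4]
Peg 1: [3, 1]
Peg 2: [5, 2]

After move 6 (1->1):
Peg 0: [6, 4]
Peg 1: [3, 1]
Peg 2: [5, 2]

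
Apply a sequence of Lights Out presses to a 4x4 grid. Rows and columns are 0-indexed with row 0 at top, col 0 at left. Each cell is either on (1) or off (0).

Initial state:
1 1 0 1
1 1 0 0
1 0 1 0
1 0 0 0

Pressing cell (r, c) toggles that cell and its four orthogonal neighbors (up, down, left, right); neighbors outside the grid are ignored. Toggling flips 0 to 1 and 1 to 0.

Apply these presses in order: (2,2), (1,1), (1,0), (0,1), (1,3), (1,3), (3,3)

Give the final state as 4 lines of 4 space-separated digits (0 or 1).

Answer: 1 1 1 1
1 0 0 0
0 0 0 0
1 0 0 1

Derivation:
After press 1 at (2,2):
1 1 0 1
1 1 1 0
1 1 0 1
1 0 1 0

After press 2 at (1,1):
1 0 0 1
0 0 0 0
1 0 0 1
1 0 1 0

After press 3 at (1,0):
0 0 0 1
1 1 0 0
0 0 0 1
1 0 1 0

After press 4 at (0,1):
1 1 1 1
1 0 0 0
0 0 0 1
1 0 1 0

After press 5 at (1,3):
1 1 1 0
1 0 1 1
0 0 0 0
1 0 1 0

After press 6 at (1,3):
1 1 1 1
1 0 0 0
0 0 0 1
1 0 1 0

After press 7 at (3,3):
1 1 1 1
1 0 0 0
0 0 0 0
1 0 0 1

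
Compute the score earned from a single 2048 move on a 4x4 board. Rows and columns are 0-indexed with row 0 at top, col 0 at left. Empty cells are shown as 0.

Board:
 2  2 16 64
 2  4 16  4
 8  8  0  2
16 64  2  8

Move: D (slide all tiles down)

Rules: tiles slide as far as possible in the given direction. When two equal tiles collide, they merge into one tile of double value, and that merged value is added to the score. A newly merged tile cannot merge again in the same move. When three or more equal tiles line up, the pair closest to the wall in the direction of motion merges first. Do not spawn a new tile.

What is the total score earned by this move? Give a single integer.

Slide down:
col 0: [2, 2, 8, 16] -> [0, 4, 8, 16]  score +4 (running 4)
col 1: [2, 4, 8, 64] -> [2, 4, 8, 64]  score +0 (running 4)
col 2: [16, 16, 0, 2] -> [0, 0, 32, 2]  score +32 (running 36)
col 3: [64, 4, 2, 8] -> [64, 4, 2, 8]  score +0 (running 36)
Board after move:
 0  2  0 64
 4  4  0  4
 8  8 32  2
16 64  2  8

Answer: 36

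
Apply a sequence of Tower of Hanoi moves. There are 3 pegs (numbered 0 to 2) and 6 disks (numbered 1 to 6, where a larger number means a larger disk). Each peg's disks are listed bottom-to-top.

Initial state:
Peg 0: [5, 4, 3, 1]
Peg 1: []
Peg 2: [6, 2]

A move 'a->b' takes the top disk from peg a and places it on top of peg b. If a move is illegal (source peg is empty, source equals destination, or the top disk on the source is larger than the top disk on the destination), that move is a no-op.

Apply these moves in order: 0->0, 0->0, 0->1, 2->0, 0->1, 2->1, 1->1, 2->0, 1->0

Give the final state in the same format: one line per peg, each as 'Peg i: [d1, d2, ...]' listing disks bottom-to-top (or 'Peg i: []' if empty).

Answer: Peg 0: [5, 4, 3, 2, 1]
Peg 1: []
Peg 2: [6]

Derivation:
After move 1 (0->0):
Peg 0: [5, 4, 3, 1]
Peg 1: []
Peg 2: [6, 2]

After move 2 (0->0):
Peg 0: [5, 4, 3, 1]
Peg 1: []
Peg 2: [6, 2]

After move 3 (0->1):
Peg 0: [5, 4, 3]
Peg 1: [1]
Peg 2: [6, 2]

After move 4 (2->0):
Peg 0: [5, 4, 3, 2]
Peg 1: [1]
Peg 2: [6]

After move 5 (0->1):
Peg 0: [5, 4, 3, 2]
Peg 1: [1]
Peg 2: [6]

After move 6 (2->1):
Peg 0: [5, 4, 3, 2]
Peg 1: [1]
Peg 2: [6]

After move 7 (1->1):
Peg 0: [5, 4, 3, 2]
Peg 1: [1]
Peg 2: [6]

After move 8 (2->0):
Peg 0: [5, 4, 3, 2]
Peg 1: [1]
Peg 2: [6]

After move 9 (1->0):
Peg 0: [5, 4, 3, 2, 1]
Peg 1: []
Peg 2: [6]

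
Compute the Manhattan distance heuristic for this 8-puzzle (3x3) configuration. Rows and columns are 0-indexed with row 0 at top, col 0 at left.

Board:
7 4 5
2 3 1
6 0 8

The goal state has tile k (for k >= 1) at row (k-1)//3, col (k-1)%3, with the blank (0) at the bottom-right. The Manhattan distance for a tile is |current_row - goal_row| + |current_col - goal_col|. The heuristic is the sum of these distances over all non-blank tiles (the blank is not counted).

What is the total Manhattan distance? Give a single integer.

Tile 7: (0,0)->(2,0) = 2
Tile 4: (0,1)->(1,0) = 2
Tile 5: (0,2)->(1,1) = 2
Tile 2: (1,0)->(0,1) = 2
Tile 3: (1,1)->(0,2) = 2
Tile 1: (1,2)->(0,0) = 3
Tile 6: (2,0)->(1,2) = 3
Tile 8: (2,2)->(2,1) = 1
Sum: 2 + 2 + 2 + 2 + 2 + 3 + 3 + 1 = 17

Answer: 17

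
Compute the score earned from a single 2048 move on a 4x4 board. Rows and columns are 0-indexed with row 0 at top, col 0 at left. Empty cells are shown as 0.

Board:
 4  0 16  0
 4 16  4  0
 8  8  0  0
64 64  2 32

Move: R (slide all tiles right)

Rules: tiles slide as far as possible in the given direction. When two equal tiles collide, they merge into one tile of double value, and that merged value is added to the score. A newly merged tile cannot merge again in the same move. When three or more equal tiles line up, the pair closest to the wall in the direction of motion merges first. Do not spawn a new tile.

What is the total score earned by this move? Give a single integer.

Answer: 144

Derivation:
Slide right:
row 0: [4, 0, 16, 0] -> [0, 0, 4, 16]  score +0 (running 0)
row 1: [4, 16, 4, 0] -> [0, 4, 16, 4]  score +0 (running 0)
row 2: [8, 8, 0, 0] -> [0, 0, 0, 16]  score +16 (running 16)
row 3: [64, 64, 2, 32] -> [0, 128, 2, 32]  score +128 (running 144)
Board after move:
  0   0   4  16
  0   4  16   4
  0   0   0  16
  0 128   2  32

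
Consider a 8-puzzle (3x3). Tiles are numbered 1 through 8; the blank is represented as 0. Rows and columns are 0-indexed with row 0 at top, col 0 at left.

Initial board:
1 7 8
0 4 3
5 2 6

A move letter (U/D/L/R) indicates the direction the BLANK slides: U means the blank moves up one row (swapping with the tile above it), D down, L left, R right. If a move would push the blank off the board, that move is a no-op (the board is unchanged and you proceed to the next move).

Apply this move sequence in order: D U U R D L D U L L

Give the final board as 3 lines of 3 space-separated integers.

Answer: 7 4 8
0 1 3
5 2 6

Derivation:
After move 1 (D):
1 7 8
5 4 3
0 2 6

After move 2 (U):
1 7 8
0 4 3
5 2 6

After move 3 (U):
0 7 8
1 4 3
5 2 6

After move 4 (R):
7 0 8
1 4 3
5 2 6

After move 5 (D):
7 4 8
1 0 3
5 2 6

After move 6 (L):
7 4 8
0 1 3
5 2 6

After move 7 (D):
7 4 8
5 1 3
0 2 6

After move 8 (U):
7 4 8
0 1 3
5 2 6

After move 9 (L):
7 4 8
0 1 3
5 2 6

After move 10 (L):
7 4 8
0 1 3
5 2 6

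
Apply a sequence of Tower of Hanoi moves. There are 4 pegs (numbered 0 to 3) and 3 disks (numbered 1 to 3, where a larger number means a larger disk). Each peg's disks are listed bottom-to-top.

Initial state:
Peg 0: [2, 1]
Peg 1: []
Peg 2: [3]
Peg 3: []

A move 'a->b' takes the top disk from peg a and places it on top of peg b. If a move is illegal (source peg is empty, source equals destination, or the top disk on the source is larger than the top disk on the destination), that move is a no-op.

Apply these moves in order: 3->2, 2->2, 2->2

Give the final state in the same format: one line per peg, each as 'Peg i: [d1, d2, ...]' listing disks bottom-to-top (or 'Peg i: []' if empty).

After move 1 (3->2):
Peg 0: [2, 1]
Peg 1: []
Peg 2: [3]
Peg 3: []

After move 2 (2->2):
Peg 0: [2, 1]
Peg 1: []
Peg 2: [3]
Peg 3: []

After move 3 (2->2):
Peg 0: [2, 1]
Peg 1: []
Peg 2: [3]
Peg 3: []

Answer: Peg 0: [2, 1]
Peg 1: []
Peg 2: [3]
Peg 3: []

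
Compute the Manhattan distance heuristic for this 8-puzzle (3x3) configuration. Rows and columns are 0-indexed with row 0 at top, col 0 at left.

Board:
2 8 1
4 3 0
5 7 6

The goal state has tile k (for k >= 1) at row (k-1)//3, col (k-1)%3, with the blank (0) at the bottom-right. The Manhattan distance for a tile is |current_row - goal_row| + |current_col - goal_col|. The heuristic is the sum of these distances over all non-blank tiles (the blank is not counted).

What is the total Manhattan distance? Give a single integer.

Tile 2: at (0,0), goal (0,1), distance |0-0|+|0-1| = 1
Tile 8: at (0,1), goal (2,1), distance |0-2|+|1-1| = 2
Tile 1: at (0,2), goal (0,0), distance |0-0|+|2-0| = 2
Tile 4: at (1,0), goal (1,0), distance |1-1|+|0-0| = 0
Tile 3: at (1,1), goal (0,2), distance |1-0|+|1-2| = 2
Tile 5: at (2,0), goal (1,1), distance |2-1|+|0-1| = 2
Tile 7: at (2,1), goal (2,0), distance |2-2|+|1-0| = 1
Tile 6: at (2,2), goal (1,2), distance |2-1|+|2-2| = 1
Sum: 1 + 2 + 2 + 0 + 2 + 2 + 1 + 1 = 11

Answer: 11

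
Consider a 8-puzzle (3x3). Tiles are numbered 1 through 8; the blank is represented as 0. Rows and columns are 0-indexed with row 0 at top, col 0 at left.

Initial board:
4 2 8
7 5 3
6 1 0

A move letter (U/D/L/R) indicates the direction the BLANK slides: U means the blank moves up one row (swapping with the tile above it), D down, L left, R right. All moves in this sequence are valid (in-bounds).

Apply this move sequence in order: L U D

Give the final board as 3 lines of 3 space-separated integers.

Answer: 4 2 8
7 5 3
6 0 1

Derivation:
After move 1 (L):
4 2 8
7 5 3
6 0 1

After move 2 (U):
4 2 8
7 0 3
6 5 1

After move 3 (D):
4 2 8
7 5 3
6 0 1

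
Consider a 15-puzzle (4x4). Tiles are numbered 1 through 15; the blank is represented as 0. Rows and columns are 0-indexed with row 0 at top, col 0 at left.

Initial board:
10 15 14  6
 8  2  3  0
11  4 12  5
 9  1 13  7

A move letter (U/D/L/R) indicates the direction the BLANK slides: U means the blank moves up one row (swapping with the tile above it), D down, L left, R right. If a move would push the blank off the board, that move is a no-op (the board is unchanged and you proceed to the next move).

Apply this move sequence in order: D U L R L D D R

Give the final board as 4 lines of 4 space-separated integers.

After move 1 (D):
10 15 14  6
 8  2  3  5
11  4 12  0
 9  1 13  7

After move 2 (U):
10 15 14  6
 8  2  3  0
11  4 12  5
 9  1 13  7

After move 3 (L):
10 15 14  6
 8  2  0  3
11  4 12  5
 9  1 13  7

After move 4 (R):
10 15 14  6
 8  2  3  0
11  4 12  5
 9  1 13  7

After move 5 (L):
10 15 14  6
 8  2  0  3
11  4 12  5
 9  1 13  7

After move 6 (D):
10 15 14  6
 8  2 12  3
11  4  0  5
 9  1 13  7

After move 7 (D):
10 15 14  6
 8  2 12  3
11  4 13  5
 9  1  0  7

After move 8 (R):
10 15 14  6
 8  2 12  3
11  4 13  5
 9  1  7  0

Answer: 10 15 14  6
 8  2 12  3
11  4 13  5
 9  1  7  0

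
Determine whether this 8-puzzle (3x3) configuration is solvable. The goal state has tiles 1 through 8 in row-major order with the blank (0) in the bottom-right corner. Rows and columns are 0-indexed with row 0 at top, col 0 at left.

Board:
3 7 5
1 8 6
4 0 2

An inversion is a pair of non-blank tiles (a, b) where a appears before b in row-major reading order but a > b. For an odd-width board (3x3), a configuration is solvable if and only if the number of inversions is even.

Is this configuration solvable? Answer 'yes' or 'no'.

Answer: yes

Derivation:
Inversions (pairs i<j in row-major order where tile[i] > tile[j] > 0): 16
16 is even, so the puzzle is solvable.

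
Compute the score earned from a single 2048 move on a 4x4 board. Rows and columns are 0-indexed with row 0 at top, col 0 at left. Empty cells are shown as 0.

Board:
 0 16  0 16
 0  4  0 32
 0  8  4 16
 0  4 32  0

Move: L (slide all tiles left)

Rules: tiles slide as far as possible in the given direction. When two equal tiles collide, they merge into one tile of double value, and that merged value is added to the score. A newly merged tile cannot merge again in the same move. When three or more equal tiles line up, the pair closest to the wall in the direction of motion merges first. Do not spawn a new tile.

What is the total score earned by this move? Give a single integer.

Slide left:
row 0: [0, 16, 0, 16] -> [32, 0, 0, 0]  score +32 (running 32)
row 1: [0, 4, 0, 32] -> [4, 32, 0, 0]  score +0 (running 32)
row 2: [0, 8, 4, 16] -> [8, 4, 16, 0]  score +0 (running 32)
row 3: [0, 4, 32, 0] -> [4, 32, 0, 0]  score +0 (running 32)
Board after move:
32  0  0  0
 4 32  0  0
 8  4 16  0
 4 32  0  0

Answer: 32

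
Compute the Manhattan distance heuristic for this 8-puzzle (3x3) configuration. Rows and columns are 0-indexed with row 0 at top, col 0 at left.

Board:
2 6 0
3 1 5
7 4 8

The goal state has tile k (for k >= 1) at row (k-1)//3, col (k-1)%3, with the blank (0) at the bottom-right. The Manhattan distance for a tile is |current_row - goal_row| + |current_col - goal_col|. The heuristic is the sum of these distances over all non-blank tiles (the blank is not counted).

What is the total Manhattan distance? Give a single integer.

Answer: 12

Derivation:
Tile 2: at (0,0), goal (0,1), distance |0-0|+|0-1| = 1
Tile 6: at (0,1), goal (1,2), distance |0-1|+|1-2| = 2
Tile 3: at (1,0), goal (0,2), distance |1-0|+|0-2| = 3
Tile 1: at (1,1), goal (0,0), distance |1-0|+|1-0| = 2
Tile 5: at (1,2), goal (1,1), distance |1-1|+|2-1| = 1
Tile 7: at (2,0), goal (2,0), distance |2-2|+|0-0| = 0
Tile 4: at (2,1), goal (1,0), distance |2-1|+|1-0| = 2
Tile 8: at (2,2), goal (2,1), distance |2-2|+|2-1| = 1
Sum: 1 + 2 + 3 + 2 + 1 + 0 + 2 + 1 = 12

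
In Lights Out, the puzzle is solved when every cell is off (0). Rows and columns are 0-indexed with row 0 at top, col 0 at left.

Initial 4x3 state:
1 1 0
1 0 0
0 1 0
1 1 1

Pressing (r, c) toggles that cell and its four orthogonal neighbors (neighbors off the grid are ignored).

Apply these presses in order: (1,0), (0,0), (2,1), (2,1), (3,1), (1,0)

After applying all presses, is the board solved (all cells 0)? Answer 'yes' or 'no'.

Answer: yes

Derivation:
After press 1 at (1,0):
0 1 0
0 1 0
1 1 0
1 1 1

After press 2 at (0,0):
1 0 0
1 1 0
1 1 0
1 1 1

After press 3 at (2,1):
1 0 0
1 0 0
0 0 1
1 0 1

After press 4 at (2,1):
1 0 0
1 1 0
1 1 0
1 1 1

After press 5 at (3,1):
1 0 0
1 1 0
1 0 0
0 0 0

After press 6 at (1,0):
0 0 0
0 0 0
0 0 0
0 0 0

Lights still on: 0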